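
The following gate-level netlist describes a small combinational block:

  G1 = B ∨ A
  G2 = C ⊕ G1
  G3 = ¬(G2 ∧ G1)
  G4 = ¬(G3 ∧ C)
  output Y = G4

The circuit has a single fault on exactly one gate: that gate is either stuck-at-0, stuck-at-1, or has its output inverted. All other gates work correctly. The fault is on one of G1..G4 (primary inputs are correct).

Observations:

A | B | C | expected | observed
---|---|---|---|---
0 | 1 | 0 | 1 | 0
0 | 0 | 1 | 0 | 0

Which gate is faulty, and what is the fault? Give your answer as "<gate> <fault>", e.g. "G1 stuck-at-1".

G4 stuck-at-0

Fault-free values for test 1 (A=0, B=1, C=0): G1=1, G2=1, G3=0, G4=1, giving Y=1. Observed 0.
Test 1: faults giving observed 0 are {G4 stuck-at-0, G4 inverted output}.
Test 2 (A=0, B=0, C=1): fault-free G1=0, G2=1, G3=1, G4=0 → 0; observed 0. Eliminates G4 inverted output.
Only G4 stuck-at-0 is consistent with every test.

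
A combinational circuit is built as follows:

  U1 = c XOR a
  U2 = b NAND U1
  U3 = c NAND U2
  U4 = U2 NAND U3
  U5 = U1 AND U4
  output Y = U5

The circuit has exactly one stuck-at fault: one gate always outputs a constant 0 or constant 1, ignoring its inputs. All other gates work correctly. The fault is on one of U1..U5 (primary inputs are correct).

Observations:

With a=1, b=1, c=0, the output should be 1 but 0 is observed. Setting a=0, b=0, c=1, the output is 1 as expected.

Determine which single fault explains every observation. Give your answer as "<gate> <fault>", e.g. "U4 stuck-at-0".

Fault-free values for test 1 (a=1, b=1, c=0): U1=1, U2=0, U3=1, U4=1, U5=1, giving Y=1. Observed 0.
Test 1: faults giving observed 0 are {U1 stuck-at-0, U2 stuck-at-1, U4 stuck-at-0, U5 stuck-at-0}.
Test 2 (a=0, b=0, c=1): fault-free U1=1, U2=1, U3=0, U4=1, U5=1 → 1; observed 1. Eliminates U1 stuck-at-0, U4 stuck-at-0, U5 stuck-at-0.
Only U2 stuck-at-1 is consistent with every test.

U2 stuck-at-1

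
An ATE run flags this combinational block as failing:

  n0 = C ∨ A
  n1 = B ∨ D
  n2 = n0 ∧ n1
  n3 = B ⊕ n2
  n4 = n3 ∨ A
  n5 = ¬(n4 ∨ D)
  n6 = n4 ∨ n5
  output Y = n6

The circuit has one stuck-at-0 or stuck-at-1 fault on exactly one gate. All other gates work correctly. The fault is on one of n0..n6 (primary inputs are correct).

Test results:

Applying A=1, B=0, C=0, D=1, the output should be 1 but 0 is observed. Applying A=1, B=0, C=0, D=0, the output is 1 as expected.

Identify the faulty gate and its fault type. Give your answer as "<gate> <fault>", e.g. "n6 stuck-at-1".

Fault-free values for test 1 (A=1, B=0, C=0, D=1): n0=1, n1=1, n2=1, n3=1, n4=1, n5=0, n6=1, giving Y=1. Observed 0.
Test 1: faults giving observed 0 are {n4 stuck-at-0, n6 stuck-at-0}.
Test 2 (A=1, B=0, C=0, D=0): fault-free n0=1, n1=0, n2=0, n3=0, n4=1, n5=0, n6=1 → 1; observed 1. Eliminates n6 stuck-at-0.
Only n4 stuck-at-0 is consistent with every test.

n4 stuck-at-0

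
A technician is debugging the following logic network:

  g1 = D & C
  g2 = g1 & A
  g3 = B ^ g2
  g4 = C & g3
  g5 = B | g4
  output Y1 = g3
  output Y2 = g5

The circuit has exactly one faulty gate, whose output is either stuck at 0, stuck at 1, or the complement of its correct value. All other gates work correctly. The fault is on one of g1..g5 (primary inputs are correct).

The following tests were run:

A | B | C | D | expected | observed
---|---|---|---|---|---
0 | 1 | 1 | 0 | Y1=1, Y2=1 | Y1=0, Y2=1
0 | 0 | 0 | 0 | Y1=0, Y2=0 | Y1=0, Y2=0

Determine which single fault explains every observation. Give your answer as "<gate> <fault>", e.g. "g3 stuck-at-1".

Fault-free values for test 1 (A=0, B=1, C=1, D=0): g1=0, g2=0, g3=1, g4=1, g5=1, giving Y1=1, Y2=1. Observed Y1=0, Y2=1.
Test 1: faults giving observed Y1=0, Y2=1 are {g2 stuck-at-1, g2 inverted output, g3 stuck-at-0, g3 inverted output}.
Test 2 (A=0, B=0, C=0, D=0): fault-free g1=0, g2=0, g3=0, g4=0, g5=0 → Y1=0, Y2=0; observed Y1=0, Y2=0. Eliminates g2 stuck-at-1, g2 inverted output, g3 inverted output.
Only g3 stuck-at-0 is consistent with every test.

g3 stuck-at-0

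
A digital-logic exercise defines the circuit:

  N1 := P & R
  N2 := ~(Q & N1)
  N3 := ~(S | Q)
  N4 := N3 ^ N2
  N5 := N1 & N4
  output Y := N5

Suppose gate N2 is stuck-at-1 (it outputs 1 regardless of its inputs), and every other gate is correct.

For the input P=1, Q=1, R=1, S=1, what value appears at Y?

1

Propagate with N2 forced: N1=1, N2=1 [stuck-at-1], N3=0, N4=1, N5=1.
So Y = 1. (Without the fault it would be 0.)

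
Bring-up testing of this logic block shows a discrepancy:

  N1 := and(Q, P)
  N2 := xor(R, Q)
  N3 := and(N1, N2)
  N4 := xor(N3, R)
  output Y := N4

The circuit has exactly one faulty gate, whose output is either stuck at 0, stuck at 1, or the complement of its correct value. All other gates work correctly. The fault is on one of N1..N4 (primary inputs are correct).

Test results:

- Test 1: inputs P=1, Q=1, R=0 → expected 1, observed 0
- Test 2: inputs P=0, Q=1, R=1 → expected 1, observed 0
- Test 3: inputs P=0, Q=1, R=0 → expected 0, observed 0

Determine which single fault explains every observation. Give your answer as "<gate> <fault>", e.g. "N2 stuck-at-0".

Fault-free values for test 1 (P=1, Q=1, R=0): N1=1, N2=1, N3=1, N4=1, giving Y=1. Observed 0.
Test 1: faults giving observed 0 are {N1 stuck-at-0, N1 inverted output, N2 stuck-at-0, N2 inverted output, N3 stuck-at-0, N3 inverted output, N4 stuck-at-0, N4 inverted output}.
Test 2 (P=0, Q=1, R=1): fault-free N1=0, N2=0, N3=0, N4=1 → 1; observed 0. Eliminates N1 stuck-at-0, N1 inverted output, N2 stuck-at-0, N2 inverted output, N3 stuck-at-0.
Test 3 (P=0, Q=1, R=0): fault-free N1=0, N2=1, N3=0, N4=0 → 0; observed 0. Eliminates N3 inverted output, N4 inverted output.
Only N4 stuck-at-0 is consistent with every test.

N4 stuck-at-0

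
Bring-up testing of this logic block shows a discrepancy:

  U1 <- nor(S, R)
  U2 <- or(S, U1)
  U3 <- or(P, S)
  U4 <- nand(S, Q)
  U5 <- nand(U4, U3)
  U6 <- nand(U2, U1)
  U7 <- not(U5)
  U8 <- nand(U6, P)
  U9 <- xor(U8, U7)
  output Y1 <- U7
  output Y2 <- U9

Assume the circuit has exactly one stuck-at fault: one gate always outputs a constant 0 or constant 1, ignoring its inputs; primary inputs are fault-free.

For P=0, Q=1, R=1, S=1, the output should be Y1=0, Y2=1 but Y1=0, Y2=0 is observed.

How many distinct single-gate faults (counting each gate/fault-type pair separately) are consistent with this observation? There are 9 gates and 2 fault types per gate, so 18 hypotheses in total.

2

Fault-free: U1=0, U2=1, U3=1, U4=0, U5=1, U6=1, U7=0, U8=1, U9=1 → Y1=0, Y2=1. Observed Y1=0, Y2=0.
  U1: none of the 2 fault types match ✗
  U2: none of the 2 fault types match ✗
  U3: none of the 2 fault types match ✗
  U4: none of the 2 fault types match ✗
  U5: none of the 2 fault types match ✗
  U6: none of the 2 fault types match ✗
  U7: none of the 2 fault types match ✗
  U8: stuck-at-0 ✓; others ✗
  U9: stuck-at-0 ✓; others ✗
Consistent faults: {U8 stuck-at-0, U9 stuck-at-0} — 2 in all.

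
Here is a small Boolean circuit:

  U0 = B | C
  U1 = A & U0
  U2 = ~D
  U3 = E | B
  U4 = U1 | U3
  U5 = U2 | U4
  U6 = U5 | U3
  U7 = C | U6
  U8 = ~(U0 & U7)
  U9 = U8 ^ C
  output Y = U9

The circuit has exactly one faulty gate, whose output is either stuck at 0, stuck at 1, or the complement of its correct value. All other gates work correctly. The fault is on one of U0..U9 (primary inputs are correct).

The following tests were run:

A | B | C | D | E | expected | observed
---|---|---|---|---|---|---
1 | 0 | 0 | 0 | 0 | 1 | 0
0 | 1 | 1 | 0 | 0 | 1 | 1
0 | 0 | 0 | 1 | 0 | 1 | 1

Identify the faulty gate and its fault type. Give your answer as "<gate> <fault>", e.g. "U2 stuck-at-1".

Fault-free values for test 1 (A=1, B=0, C=0, D=0, E=0): U0=0, U1=0, U2=1, U3=0, U4=0, U5=1, U6=1, U7=1, U8=1, U9=1, giving Y=1. Observed 0.
Test 1: faults giving observed 0 are {U0 stuck-at-1, U0 inverted output, U8 stuck-at-0, U8 inverted output, U9 stuck-at-0, U9 inverted output}.
Test 2 (A=0, B=1, C=1, D=0, E=0): fault-free U0=1, U1=0, U2=1, U3=1, U4=1, U5=1, U6=1, U7=1, U8=0, U9=1 → 1; observed 1. Eliminates U0 inverted output, U8 inverted output, U9 stuck-at-0, U9 inverted output.
Test 3 (A=0, B=0, C=0, D=1, E=0): fault-free U0=0, U1=0, U2=0, U3=0, U4=0, U5=0, U6=0, U7=0, U8=1, U9=1 → 1; observed 1. Eliminates U8 stuck-at-0.
Only U0 stuck-at-1 is consistent with every test.

U0 stuck-at-1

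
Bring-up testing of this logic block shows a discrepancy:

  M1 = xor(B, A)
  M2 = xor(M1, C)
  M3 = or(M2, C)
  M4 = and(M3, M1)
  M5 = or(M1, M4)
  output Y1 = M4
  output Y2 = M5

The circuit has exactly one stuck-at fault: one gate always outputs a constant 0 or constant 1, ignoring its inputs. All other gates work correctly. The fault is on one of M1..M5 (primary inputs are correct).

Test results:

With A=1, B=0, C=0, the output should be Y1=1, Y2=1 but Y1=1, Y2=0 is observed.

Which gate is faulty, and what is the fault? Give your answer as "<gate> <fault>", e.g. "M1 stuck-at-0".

Fault-free values for test 1 (A=1, B=0, C=0): M1=1, M2=1, M3=1, M4=1, M5=1, giving Y1=1, Y2=1. Observed Y1=1, Y2=0.
Test 1: faults giving observed Y1=1, Y2=0 are {M5 stuck-at-0}.
Only M5 stuck-at-0 is consistent with every test.

M5 stuck-at-0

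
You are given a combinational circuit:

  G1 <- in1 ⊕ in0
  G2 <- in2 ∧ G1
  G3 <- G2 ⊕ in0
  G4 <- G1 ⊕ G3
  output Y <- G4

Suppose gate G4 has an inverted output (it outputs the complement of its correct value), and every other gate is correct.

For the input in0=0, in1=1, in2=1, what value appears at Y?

Propagate with G4 forced: G1=1, G2=1, G3=1, G4=1 [inverted output].
So Y = 1. (Without the fault it would be 0.)

1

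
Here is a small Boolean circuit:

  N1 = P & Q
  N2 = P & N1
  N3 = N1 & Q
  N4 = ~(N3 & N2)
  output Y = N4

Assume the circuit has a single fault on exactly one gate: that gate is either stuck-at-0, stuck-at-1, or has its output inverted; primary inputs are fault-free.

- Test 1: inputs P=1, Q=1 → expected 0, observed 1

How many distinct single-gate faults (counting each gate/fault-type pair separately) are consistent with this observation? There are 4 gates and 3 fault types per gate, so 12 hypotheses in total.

Fault-free: N1=1, N2=1, N3=1, N4=0 → 0. Observed 1.
  N1 stuck-at-0: output 1 ✓
  N1 stuck-at-1: output 0 ✗
  N1 inverted output: output 1 ✓
  N2 stuck-at-0: output 1 ✓
  N2 stuck-at-1: output 0 ✗
  N2 inverted output: output 1 ✓
  N3 stuck-at-0: output 1 ✓
  N3 stuck-at-1: output 0 ✗
  N3 inverted output: output 1 ✓
  N4 stuck-at-0: output 0 ✗
  N4 stuck-at-1: output 1 ✓
  N4 inverted output: output 1 ✓
Consistent faults: {N1 stuck-at-0, N1 inverted output, N2 stuck-at-0, N2 inverted output, N3 stuck-at-0, N3 inverted output, N4 stuck-at-1, N4 inverted output} — 8 in all.

8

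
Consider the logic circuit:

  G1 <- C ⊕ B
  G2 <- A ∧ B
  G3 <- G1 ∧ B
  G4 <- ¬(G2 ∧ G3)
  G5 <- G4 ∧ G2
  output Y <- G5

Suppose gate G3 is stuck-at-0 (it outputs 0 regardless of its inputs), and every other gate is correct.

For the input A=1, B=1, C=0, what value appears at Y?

Propagate with G3 forced: G1=1, G2=1, G3=0 [stuck-at-0], G4=1, G5=1.
So Y = 1. (Without the fault it would be 0.)

1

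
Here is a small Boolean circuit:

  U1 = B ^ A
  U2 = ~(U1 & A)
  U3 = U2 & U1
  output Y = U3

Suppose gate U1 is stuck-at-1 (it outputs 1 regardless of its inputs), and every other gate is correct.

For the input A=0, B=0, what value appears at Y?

Propagate with U1 forced: U1=1 [stuck-at-1], U2=1, U3=1.
So Y = 1. (Without the fault it would be 0.)

1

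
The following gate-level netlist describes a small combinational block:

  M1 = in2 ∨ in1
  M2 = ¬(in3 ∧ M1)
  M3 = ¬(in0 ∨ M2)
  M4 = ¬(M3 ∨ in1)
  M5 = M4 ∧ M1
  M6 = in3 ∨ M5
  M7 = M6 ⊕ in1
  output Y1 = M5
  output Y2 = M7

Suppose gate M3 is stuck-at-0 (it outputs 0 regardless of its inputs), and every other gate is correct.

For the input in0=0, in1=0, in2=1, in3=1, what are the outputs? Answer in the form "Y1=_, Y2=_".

Y1=1, Y2=1

Propagate with M3 forced: M1=1, M2=0, M3=0 [stuck-at-0], M4=1, M5=1, M6=1, M7=1.
So the outputs are Y1=1, Y2=1. (Without the fault they would be Y1=0, Y2=1.)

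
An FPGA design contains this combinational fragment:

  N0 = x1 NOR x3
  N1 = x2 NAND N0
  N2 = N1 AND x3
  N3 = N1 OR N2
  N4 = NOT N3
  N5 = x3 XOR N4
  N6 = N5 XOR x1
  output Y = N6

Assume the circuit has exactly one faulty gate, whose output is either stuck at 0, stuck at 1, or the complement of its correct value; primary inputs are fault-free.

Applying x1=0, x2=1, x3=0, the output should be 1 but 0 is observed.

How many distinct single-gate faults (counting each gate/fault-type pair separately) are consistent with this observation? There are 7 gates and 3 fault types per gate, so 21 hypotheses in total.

Fault-free: N0=1, N1=0, N2=0, N3=0, N4=1, N5=1, N6=1 → 1. Observed 0.
  N0: stuck-at-0, inverted output ✓; others ✗
  N1: stuck-at-1, inverted output ✓; others ✗
  N2: stuck-at-1, inverted output ✓; others ✗
  N3: stuck-at-1, inverted output ✓; others ✗
  N4: stuck-at-0, inverted output ✓; others ✗
  N5: stuck-at-0, inverted output ✓; others ✗
  N6: stuck-at-0, inverted output ✓; others ✗
Consistent faults: {N0 stuck-at-0, N0 inverted output, N1 stuck-at-1, N1 inverted output, N2 stuck-at-1, N2 inverted output, N3 stuck-at-1, N3 inverted output, N4 stuck-at-0, N4 inverted output, N5 stuck-at-0, N5 inverted output, N6 stuck-at-0, N6 inverted output} — 14 in all.

14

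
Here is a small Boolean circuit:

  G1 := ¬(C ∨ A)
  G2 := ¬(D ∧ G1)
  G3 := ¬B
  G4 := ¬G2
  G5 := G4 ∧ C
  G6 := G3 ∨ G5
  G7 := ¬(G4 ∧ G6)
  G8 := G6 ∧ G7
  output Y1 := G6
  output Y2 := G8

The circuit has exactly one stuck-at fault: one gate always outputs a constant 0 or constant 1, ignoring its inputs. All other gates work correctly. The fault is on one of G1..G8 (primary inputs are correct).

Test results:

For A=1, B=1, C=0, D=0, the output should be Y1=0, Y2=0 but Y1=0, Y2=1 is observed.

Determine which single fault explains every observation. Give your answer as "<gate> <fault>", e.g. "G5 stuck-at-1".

G8 stuck-at-1

Fault-free values for test 1 (A=1, B=1, C=0, D=0): G1=0, G2=1, G3=0, G4=0, G5=0, G6=0, G7=1, G8=0, giving Y1=0, Y2=0. Observed Y1=0, Y2=1.
Test 1: faults giving observed Y1=0, Y2=1 are {G8 stuck-at-1}.
Only G8 stuck-at-1 is consistent with every test.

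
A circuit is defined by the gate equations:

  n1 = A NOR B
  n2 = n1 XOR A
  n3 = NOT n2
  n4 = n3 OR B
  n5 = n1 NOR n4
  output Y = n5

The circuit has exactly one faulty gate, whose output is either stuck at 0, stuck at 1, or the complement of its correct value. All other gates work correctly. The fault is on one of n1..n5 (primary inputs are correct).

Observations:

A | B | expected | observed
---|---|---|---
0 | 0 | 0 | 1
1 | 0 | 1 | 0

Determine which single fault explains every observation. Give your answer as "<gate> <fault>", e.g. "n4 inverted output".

n5 inverted output

Fault-free values for test 1 (A=0, B=0): n1=1, n2=1, n3=0, n4=0, n5=0, giving Y=0. Observed 1.
Test 1: faults giving observed 1 are {n5 stuck-at-1, n5 inverted output}.
Test 2 (A=1, B=0): fault-free n1=0, n2=1, n3=0, n4=0, n5=1 → 1; observed 0. Eliminates n5 stuck-at-1.
Only n5 inverted output is consistent with every test.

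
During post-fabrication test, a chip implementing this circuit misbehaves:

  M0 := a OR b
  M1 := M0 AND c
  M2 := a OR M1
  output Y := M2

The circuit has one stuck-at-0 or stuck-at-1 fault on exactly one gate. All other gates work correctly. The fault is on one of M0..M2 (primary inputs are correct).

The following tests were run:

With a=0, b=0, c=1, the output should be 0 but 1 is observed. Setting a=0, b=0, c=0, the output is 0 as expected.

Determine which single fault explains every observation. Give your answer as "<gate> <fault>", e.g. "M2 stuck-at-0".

Fault-free values for test 1 (a=0, b=0, c=1): M0=0, M1=0, M2=0, giving Y=0. Observed 1.
Test 1: faults giving observed 1 are {M0 stuck-at-1, M1 stuck-at-1, M2 stuck-at-1}.
Test 2 (a=0, b=0, c=0): fault-free M0=0, M1=0, M2=0 → 0; observed 0. Eliminates M1 stuck-at-1, M2 stuck-at-1.
Only M0 stuck-at-1 is consistent with every test.

M0 stuck-at-1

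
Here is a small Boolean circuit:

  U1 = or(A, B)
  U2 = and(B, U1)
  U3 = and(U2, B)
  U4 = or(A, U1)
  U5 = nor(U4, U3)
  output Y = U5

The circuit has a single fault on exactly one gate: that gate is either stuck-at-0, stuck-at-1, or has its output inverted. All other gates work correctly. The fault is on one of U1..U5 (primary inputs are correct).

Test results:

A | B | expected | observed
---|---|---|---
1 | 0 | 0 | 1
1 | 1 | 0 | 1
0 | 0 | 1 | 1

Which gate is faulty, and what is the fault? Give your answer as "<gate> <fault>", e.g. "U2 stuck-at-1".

Fault-free values for test 1 (A=1, B=0): U1=1, U2=0, U3=0, U4=1, U5=0, giving Y=0. Observed 1.
Test 1: faults giving observed 1 are {U4 stuck-at-0, U4 inverted output, U5 stuck-at-1, U5 inverted output}.
Test 2 (A=1, B=1): fault-free U1=1, U2=1, U3=1, U4=1, U5=0 → 0; observed 1. Eliminates U4 stuck-at-0, U4 inverted output.
Test 3 (A=0, B=0): fault-free U1=0, U2=0, U3=0, U4=0, U5=1 → 1; observed 1. Eliminates U5 inverted output.
Only U5 stuck-at-1 is consistent with every test.

U5 stuck-at-1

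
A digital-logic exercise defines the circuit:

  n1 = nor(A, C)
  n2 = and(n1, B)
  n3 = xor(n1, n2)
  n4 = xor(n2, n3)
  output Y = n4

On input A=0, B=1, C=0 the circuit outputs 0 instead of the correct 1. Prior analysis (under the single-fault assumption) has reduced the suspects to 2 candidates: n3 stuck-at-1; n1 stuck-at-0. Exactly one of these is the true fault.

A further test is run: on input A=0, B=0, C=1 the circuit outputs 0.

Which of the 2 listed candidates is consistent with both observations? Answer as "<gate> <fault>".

n1 stuck-at-0

Evaluate each candidate on input A=0, B=0, C=1:
  n3 stuck-at-1: n1=0, n2=0, n3=1 [stuck-at-1], n4=1 → 1 — eliminated
  n1 stuck-at-0: n1=0 [stuck-at-0], n2=0, n3=0, n4=0 → 0 — matches
Only n1 stuck-at-0 reproduces the observed 0.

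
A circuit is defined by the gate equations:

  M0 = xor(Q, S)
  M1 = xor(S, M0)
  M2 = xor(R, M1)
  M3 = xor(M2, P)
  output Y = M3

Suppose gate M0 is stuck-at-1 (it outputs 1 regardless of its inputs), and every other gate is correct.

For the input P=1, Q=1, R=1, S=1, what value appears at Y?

Propagate with M0 forced: M0=1 [stuck-at-1], M1=0, M2=1, M3=0.
So Y = 0. (Without the fault it would be 1.)

0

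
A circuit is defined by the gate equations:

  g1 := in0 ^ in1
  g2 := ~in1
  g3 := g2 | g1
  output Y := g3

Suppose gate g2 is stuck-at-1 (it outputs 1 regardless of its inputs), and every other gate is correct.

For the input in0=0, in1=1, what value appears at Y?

Propagate with g2 forced: g1=1, g2=1 [stuck-at-1], g3=1.
So Y = 1. (Same as the fault-free value — the fault is masked on this input.)

1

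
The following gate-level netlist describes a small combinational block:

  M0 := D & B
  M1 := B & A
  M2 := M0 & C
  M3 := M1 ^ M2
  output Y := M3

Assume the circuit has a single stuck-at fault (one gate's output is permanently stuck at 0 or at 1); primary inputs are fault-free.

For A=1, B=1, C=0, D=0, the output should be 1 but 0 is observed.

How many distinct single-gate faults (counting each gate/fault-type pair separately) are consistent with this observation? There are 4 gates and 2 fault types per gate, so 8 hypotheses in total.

3

Fault-free: M0=0, M1=1, M2=0, M3=1 → 1. Observed 0.
  M0 stuck-at-0: output 1 ✗
  M0 stuck-at-1: output 1 ✗
  M1 stuck-at-0: output 0 ✓
  M1 stuck-at-1: output 1 ✗
  M2 stuck-at-0: output 1 ✗
  M2 stuck-at-1: output 0 ✓
  M3 stuck-at-0: output 0 ✓
  M3 stuck-at-1: output 1 ✗
Consistent faults: {M1 stuck-at-0, M2 stuck-at-1, M3 stuck-at-0} — 3 in all.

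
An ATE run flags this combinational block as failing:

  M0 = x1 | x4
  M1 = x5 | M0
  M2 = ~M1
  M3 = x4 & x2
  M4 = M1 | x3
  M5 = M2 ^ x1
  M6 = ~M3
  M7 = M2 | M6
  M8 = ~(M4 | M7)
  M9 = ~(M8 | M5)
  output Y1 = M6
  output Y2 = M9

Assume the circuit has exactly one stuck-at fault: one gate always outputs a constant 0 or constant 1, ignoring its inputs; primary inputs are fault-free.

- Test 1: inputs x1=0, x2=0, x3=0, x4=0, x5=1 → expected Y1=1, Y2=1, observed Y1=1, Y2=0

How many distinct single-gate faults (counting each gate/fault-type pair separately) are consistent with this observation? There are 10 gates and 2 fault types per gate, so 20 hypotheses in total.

Fault-free: M0=0, M1=1, M2=0, M3=0, M4=1, M5=0, M6=1, M7=1, M8=0, M9=1 → Y1=1, Y2=1. Observed Y1=1, Y2=0.
  M0: none of the 2 fault types match ✗
  M1: stuck-at-0 ✓; others ✗
  M2: stuck-at-1 ✓; others ✗
  M3: none of the 2 fault types match ✗
  M4: none of the 2 fault types match ✗
  M5: stuck-at-1 ✓; others ✗
  M6: none of the 2 fault types match ✗
  M7: none of the 2 fault types match ✗
  M8: stuck-at-1 ✓; others ✗
  M9: stuck-at-0 ✓; others ✗
Consistent faults: {M1 stuck-at-0, M2 stuck-at-1, M5 stuck-at-1, M8 stuck-at-1, M9 stuck-at-0} — 5 in all.

5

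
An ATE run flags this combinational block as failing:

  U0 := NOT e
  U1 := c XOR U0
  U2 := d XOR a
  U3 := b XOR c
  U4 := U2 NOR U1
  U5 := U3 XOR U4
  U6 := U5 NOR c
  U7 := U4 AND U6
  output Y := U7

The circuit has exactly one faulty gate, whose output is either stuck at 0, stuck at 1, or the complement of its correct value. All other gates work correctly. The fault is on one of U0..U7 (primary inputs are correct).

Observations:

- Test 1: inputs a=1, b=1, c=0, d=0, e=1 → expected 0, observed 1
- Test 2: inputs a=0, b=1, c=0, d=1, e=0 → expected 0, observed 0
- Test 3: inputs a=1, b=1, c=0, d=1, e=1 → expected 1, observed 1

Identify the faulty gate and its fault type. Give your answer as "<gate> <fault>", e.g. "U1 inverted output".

U2 stuck-at-0

Fault-free values for test 1 (a=1, b=1, c=0, d=0, e=1): U0=0, U1=0, U2=1, U3=1, U4=0, U5=1, U6=0, U7=0, giving Y=0. Observed 1.
Test 1: faults giving observed 1 are {U2 stuck-at-0, U2 inverted output, U4 stuck-at-1, U4 inverted output, U7 stuck-at-1, U7 inverted output}.
Test 2 (a=0, b=1, c=0, d=1, e=0): fault-free U0=1, U1=1, U2=1, U3=1, U4=0, U5=1, U6=0, U7=0 → 0; observed 0. Eliminates U4 stuck-at-1, U4 inverted output, U7 stuck-at-1, U7 inverted output.
Test 3 (a=1, b=1, c=0, d=1, e=1): fault-free U0=0, U1=0, U2=0, U3=1, U4=1, U5=0, U6=1, U7=1 → 1; observed 1. Eliminates U2 inverted output.
Only U2 stuck-at-0 is consistent with every test.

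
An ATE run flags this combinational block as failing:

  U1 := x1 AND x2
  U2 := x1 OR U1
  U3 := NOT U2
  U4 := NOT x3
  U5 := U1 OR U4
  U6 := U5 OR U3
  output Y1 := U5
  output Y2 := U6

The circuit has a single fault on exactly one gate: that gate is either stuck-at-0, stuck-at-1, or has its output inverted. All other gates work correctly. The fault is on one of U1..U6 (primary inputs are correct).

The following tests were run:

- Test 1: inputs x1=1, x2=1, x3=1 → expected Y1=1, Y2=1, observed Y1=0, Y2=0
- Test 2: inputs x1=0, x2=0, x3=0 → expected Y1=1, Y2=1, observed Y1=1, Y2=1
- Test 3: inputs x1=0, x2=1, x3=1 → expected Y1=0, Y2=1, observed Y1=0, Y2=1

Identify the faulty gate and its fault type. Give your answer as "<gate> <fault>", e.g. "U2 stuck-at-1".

U1 stuck-at-0

Fault-free values for test 1 (x1=1, x2=1, x3=1): U1=1, U2=1, U3=0, U4=0, U5=1, U6=1, giving Y1=1, Y2=1. Observed Y1=0, Y2=0.
Test 1: faults giving observed Y1=0, Y2=0 are {U1 stuck-at-0, U1 inverted output, U5 stuck-at-0, U5 inverted output}.
Test 2 (x1=0, x2=0, x3=0): fault-free U1=0, U2=0, U3=1, U4=1, U5=1, U6=1 → Y1=1, Y2=1; observed Y1=1, Y2=1. Eliminates U5 stuck-at-0, U5 inverted output.
Test 3 (x1=0, x2=1, x3=1): fault-free U1=0, U2=0, U3=1, U4=0, U5=0, U6=1 → Y1=0, Y2=1; observed Y1=0, Y2=1. Eliminates U1 inverted output.
Only U1 stuck-at-0 is consistent with every test.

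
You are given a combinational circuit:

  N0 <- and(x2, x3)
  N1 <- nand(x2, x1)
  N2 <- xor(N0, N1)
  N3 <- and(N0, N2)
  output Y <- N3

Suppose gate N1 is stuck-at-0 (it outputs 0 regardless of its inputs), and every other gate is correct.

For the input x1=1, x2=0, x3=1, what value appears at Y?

Propagate with N1 forced: N0=0, N1=0 [stuck-at-0], N2=0, N3=0.
So Y = 0. (Same as the fault-free value — the fault is masked on this input.)

0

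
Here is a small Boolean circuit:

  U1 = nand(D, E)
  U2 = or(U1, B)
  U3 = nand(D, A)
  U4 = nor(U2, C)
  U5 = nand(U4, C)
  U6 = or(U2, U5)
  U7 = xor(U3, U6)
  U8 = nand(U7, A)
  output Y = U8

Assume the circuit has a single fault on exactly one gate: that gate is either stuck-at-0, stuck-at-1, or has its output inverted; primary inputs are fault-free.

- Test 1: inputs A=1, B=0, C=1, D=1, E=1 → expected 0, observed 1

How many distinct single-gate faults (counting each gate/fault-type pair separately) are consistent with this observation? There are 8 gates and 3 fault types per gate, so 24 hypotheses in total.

12

Fault-free: U1=0, U2=0, U3=0, U4=0, U5=1, U6=1, U7=1, U8=0 → 0. Observed 1.
  U1: none of the 3 fault types match ✗
  U2: none of the 3 fault types match ✗
  U3: stuck-at-1, inverted output ✓; others ✗
  U4: stuck-at-1, inverted output ✓; others ✗
  U5: stuck-at-0, inverted output ✓; others ✗
  U6: stuck-at-0, inverted output ✓; others ✗
  U7: stuck-at-0, inverted output ✓; others ✗
  U8: stuck-at-1, inverted output ✓; others ✗
Consistent faults: {U3 stuck-at-1, U3 inverted output, U4 stuck-at-1, U4 inverted output, U5 stuck-at-0, U5 inverted output, U6 stuck-at-0, U6 inverted output, U7 stuck-at-0, U7 inverted output, U8 stuck-at-1, U8 inverted output} — 12 in all.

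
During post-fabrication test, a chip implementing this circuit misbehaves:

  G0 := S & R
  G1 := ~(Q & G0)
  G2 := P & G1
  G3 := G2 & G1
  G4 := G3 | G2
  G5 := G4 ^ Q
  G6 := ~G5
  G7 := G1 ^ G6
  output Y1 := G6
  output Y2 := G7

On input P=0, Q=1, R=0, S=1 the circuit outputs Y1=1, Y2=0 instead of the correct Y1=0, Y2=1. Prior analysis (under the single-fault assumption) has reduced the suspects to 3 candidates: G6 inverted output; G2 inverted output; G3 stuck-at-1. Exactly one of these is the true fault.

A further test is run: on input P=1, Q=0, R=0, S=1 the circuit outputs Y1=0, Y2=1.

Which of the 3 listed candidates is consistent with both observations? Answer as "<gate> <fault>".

Evaluate each candidate on input P=1, Q=0, R=0, S=1:
  G6 inverted output: G0=0, G1=1, G2=1, G3=1, G4=1, G5=1, G6=1 [inverted output], G7=0 → Y1=1, Y2=0 — eliminated
  G2 inverted output: G0=0, G1=1, G2=0 [inverted output], G3=0, G4=0, G5=0, G6=1, G7=0 → Y1=1, Y2=0 — eliminated
  G3 stuck-at-1: G0=0, G1=1, G2=1, G3=1 [stuck-at-1], G4=1, G5=1, G6=0, G7=1 → Y1=0, Y2=1 — matches
Only G3 stuck-at-1 reproduces the observed Y1=0, Y2=1.

G3 stuck-at-1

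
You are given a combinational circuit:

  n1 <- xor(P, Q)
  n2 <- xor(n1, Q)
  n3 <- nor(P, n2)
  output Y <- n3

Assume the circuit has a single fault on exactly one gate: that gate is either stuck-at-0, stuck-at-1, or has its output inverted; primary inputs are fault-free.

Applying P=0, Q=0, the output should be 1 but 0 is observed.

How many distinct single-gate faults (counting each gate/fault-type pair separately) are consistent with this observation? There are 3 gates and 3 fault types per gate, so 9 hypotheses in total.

6

Fault-free: n1=0, n2=0, n3=1 → 1. Observed 0.
  n1 stuck-at-0: output 1 ✗
  n1 stuck-at-1: output 0 ✓
  n1 inverted output: output 0 ✓
  n2 stuck-at-0: output 1 ✗
  n2 stuck-at-1: output 0 ✓
  n2 inverted output: output 0 ✓
  n3 stuck-at-0: output 0 ✓
  n3 stuck-at-1: output 1 ✗
  n3 inverted output: output 0 ✓
Consistent faults: {n1 stuck-at-1, n1 inverted output, n2 stuck-at-1, n2 inverted output, n3 stuck-at-0, n3 inverted output} — 6 in all.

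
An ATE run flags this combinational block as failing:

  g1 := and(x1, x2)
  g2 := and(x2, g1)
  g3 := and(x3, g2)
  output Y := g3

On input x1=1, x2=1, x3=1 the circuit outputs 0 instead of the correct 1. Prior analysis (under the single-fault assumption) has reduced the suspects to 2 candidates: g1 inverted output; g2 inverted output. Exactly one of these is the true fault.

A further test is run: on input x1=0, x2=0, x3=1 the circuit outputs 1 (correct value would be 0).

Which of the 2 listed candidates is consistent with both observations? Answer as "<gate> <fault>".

g2 inverted output

Evaluate each candidate on input x1=0, x2=0, x3=1:
  g1 inverted output: g1=1 [inverted output], g2=0, g3=0 → 0 — eliminated
  g2 inverted output: g1=0, g2=1 [inverted output], g3=1 → 1 — matches
Only g2 inverted output reproduces the observed 1.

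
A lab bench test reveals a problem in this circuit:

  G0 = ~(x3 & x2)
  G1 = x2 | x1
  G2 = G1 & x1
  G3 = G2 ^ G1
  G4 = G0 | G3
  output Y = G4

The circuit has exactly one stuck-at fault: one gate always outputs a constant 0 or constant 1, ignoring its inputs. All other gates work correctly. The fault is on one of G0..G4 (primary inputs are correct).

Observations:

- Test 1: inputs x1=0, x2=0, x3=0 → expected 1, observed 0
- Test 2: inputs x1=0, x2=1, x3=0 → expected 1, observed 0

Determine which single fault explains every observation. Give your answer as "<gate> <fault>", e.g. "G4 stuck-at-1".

Fault-free values for test 1 (x1=0, x2=0, x3=0): G0=1, G1=0, G2=0, G3=0, G4=1, giving Y=1. Observed 0.
Test 1: faults giving observed 0 are {G0 stuck-at-0, G4 stuck-at-0}.
Test 2 (x1=0, x2=1, x3=0): fault-free G0=1, G1=1, G2=0, G3=1, G4=1 → 1; observed 0. Eliminates G0 stuck-at-0.
Only G4 stuck-at-0 is consistent with every test.

G4 stuck-at-0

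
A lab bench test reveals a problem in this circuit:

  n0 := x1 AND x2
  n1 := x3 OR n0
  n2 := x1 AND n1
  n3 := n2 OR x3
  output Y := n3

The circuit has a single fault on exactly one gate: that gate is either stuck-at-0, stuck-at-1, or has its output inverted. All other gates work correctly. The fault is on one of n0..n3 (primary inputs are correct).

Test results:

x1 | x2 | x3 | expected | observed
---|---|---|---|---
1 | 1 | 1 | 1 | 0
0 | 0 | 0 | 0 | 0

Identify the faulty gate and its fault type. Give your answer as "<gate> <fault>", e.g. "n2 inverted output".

Fault-free values for test 1 (x1=1, x2=1, x3=1): n0=1, n1=1, n2=1, n3=1, giving Y=1. Observed 0.
Test 1: faults giving observed 0 are {n3 stuck-at-0, n3 inverted output}.
Test 2 (x1=0, x2=0, x3=0): fault-free n0=0, n1=0, n2=0, n3=0 → 0; observed 0. Eliminates n3 inverted output.
Only n3 stuck-at-0 is consistent with every test.

n3 stuck-at-0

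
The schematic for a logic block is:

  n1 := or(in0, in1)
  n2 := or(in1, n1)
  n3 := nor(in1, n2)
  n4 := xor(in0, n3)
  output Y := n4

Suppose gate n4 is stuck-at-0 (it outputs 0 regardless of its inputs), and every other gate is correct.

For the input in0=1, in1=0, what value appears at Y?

0

Propagate with n4 forced: n1=1, n2=1, n3=0, n4=0 [stuck-at-0].
So Y = 0. (Without the fault it would be 1.)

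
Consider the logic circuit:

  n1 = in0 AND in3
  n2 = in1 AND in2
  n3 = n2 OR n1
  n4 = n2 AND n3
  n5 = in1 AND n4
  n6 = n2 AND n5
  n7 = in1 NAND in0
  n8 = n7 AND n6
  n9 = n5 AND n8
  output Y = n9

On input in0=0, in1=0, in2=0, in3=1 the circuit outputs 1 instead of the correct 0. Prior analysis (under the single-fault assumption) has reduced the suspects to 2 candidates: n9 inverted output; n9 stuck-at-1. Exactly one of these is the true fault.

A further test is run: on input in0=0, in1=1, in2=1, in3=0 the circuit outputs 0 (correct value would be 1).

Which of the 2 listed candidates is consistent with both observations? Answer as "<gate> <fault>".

Evaluate each candidate on input in0=0, in1=1, in2=1, in3=0:
  n9 inverted output: n1=0, n2=1, n3=1, n4=1, n5=1, n6=1, n7=1, n8=1, n9=0 [inverted output] → 0 — matches
  n9 stuck-at-1: n1=0, n2=1, n3=1, n4=1, n5=1, n6=1, n7=1, n8=1, n9=1 [stuck-at-1] → 1 — eliminated
Only n9 inverted output reproduces the observed 0.

n9 inverted output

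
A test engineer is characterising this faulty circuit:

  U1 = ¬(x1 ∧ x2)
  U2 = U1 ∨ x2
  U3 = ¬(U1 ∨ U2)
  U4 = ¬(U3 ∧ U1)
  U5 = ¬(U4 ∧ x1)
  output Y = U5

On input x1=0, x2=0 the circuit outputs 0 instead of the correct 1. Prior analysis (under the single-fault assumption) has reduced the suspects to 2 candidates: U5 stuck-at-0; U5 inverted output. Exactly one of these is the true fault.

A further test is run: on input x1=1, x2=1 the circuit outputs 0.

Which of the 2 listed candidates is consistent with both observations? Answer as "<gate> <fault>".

U5 stuck-at-0

Evaluate each candidate on input x1=1, x2=1:
  U5 stuck-at-0: U1=0, U2=1, U3=0, U4=1, U5=0 [stuck-at-0] → 0 — matches
  U5 inverted output: U1=0, U2=1, U3=0, U4=1, U5=1 [inverted output] → 1 — eliminated
Only U5 stuck-at-0 reproduces the observed 0.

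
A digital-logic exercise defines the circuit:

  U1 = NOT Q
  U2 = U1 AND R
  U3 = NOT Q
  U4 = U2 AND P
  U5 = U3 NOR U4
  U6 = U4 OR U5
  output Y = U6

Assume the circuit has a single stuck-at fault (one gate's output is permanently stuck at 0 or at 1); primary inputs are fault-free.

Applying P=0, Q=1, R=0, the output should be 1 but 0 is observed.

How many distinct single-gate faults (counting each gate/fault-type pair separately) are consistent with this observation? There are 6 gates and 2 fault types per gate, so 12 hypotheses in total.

Fault-free: U1=0, U2=0, U3=0, U4=0, U5=1, U6=1 → 1. Observed 0.
  U1 stuck-at-0: output 1 ✗
  U1 stuck-at-1: output 1 ✗
  U2 stuck-at-0: output 1 ✗
  U2 stuck-at-1: output 1 ✗
  U3 stuck-at-0: output 1 ✗
  U3 stuck-at-1: output 0 ✓
  U4 stuck-at-0: output 1 ✗
  U4 stuck-at-1: output 1 ✗
  U5 stuck-at-0: output 0 ✓
  U5 stuck-at-1: output 1 ✗
  U6 stuck-at-0: output 0 ✓
  U6 stuck-at-1: output 1 ✗
Consistent faults: {U3 stuck-at-1, U5 stuck-at-0, U6 stuck-at-0} — 3 in all.

3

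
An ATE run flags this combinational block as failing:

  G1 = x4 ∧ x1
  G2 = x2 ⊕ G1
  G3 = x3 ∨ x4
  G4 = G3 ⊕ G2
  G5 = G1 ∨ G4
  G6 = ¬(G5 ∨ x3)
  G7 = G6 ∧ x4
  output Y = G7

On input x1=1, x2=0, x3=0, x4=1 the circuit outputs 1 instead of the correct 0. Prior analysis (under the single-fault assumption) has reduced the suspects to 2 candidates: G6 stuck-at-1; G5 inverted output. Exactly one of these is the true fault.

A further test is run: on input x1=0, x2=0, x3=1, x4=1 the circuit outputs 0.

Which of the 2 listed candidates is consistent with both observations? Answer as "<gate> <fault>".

G5 inverted output

Evaluate each candidate on input x1=0, x2=0, x3=1, x4=1:
  G6 stuck-at-1: G1=0, G2=0, G3=1, G4=1, G5=1, G6=1 [stuck-at-1], G7=1 → 1 — eliminated
  G5 inverted output: G1=0, G2=0, G3=1, G4=1, G5=0 [inverted output], G6=0, G7=0 → 0 — matches
Only G5 inverted output reproduces the observed 0.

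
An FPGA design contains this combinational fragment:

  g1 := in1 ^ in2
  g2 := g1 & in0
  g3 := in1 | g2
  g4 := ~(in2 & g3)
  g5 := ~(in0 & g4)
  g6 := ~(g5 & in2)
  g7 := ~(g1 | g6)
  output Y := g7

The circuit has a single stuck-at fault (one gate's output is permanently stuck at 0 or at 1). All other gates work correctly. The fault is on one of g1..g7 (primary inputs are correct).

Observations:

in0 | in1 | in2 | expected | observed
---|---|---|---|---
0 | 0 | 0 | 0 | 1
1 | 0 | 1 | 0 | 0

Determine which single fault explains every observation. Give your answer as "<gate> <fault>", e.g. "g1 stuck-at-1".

g6 stuck-at-0

Fault-free values for test 1 (in0=0, in1=0, in2=0): g1=0, g2=0, g3=0, g4=1, g5=1, g6=1, g7=0, giving Y=0. Observed 1.
Test 1: faults giving observed 1 are {g6 stuck-at-0, g7 stuck-at-1}.
Test 2 (in0=1, in1=0, in2=1): fault-free g1=1, g2=1, g3=1, g4=0, g5=1, g6=0, g7=0 → 0; observed 0. Eliminates g7 stuck-at-1.
Only g6 stuck-at-0 is consistent with every test.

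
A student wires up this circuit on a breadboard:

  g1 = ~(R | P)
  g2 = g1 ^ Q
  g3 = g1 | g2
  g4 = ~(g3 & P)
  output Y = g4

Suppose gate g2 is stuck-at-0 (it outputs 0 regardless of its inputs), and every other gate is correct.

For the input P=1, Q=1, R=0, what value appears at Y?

1

Propagate with g2 forced: g1=0, g2=0 [stuck-at-0], g3=0, g4=1.
So Y = 1. (Without the fault it would be 0.)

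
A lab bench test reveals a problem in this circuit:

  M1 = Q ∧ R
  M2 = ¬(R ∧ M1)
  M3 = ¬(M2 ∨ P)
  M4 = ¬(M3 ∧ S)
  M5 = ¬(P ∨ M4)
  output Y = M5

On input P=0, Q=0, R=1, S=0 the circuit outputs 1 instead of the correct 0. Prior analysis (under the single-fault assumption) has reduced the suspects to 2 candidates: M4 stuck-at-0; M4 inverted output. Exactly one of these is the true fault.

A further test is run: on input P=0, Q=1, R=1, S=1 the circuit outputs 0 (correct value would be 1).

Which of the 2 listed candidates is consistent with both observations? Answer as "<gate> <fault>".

M4 inverted output

Evaluate each candidate on input P=0, Q=1, R=1, S=1:
  M4 stuck-at-0: M1=1, M2=0, M3=1, M4=0 [stuck-at-0], M5=1 → 1 — eliminated
  M4 inverted output: M1=1, M2=0, M3=1, M4=1 [inverted output], M5=0 → 0 — matches
Only M4 inverted output reproduces the observed 0.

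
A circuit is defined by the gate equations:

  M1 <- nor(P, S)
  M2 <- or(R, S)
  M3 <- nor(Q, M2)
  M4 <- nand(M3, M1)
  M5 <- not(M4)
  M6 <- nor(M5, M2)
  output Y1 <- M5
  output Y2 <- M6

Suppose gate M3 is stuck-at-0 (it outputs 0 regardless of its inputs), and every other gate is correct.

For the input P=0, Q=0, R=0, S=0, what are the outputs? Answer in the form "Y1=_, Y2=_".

Y1=0, Y2=1

Propagate with M3 forced: M1=1, M2=0, M3=0 [stuck-at-0], M4=1, M5=0, M6=1.
So the outputs are Y1=0, Y2=1. (Without the fault they would be Y1=1, Y2=0.)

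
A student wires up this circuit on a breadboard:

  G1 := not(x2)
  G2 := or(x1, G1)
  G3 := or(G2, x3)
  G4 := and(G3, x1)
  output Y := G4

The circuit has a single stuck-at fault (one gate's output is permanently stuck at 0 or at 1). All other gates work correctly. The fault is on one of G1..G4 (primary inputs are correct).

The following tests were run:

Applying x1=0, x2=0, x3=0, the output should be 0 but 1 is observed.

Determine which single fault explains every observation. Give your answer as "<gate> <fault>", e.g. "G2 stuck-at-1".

Fault-free values for test 1 (x1=0, x2=0, x3=0): G1=1, G2=1, G3=1, G4=0, giving Y=0. Observed 1.
Test 1: faults giving observed 1 are {G4 stuck-at-1}.
Only G4 stuck-at-1 is consistent with every test.

G4 stuck-at-1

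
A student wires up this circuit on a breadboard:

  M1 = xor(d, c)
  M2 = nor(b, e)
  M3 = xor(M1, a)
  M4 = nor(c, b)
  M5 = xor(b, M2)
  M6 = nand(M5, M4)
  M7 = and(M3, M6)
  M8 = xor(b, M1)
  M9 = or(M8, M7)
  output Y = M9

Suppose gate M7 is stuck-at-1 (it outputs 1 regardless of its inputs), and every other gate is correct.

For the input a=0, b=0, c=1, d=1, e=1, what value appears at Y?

Propagate with M7 forced: M1=0, M2=0, M3=0, M4=0, M5=0, M6=1, M7=1 [stuck-at-1], M8=0, M9=1.
So Y = 1. (Without the fault it would be 0.)

1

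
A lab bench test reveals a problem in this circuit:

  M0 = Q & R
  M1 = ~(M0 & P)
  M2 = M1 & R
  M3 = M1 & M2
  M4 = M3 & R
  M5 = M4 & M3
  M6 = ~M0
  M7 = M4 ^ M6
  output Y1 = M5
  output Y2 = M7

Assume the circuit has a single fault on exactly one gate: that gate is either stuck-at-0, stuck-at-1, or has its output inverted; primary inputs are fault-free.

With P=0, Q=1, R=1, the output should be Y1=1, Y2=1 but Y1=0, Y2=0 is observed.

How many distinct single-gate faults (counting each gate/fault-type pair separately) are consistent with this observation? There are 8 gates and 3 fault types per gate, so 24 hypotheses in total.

8

Fault-free: M0=1, M1=1, M2=1, M3=1, M4=1, M5=1, M6=0, M7=1 → Y1=1, Y2=1. Observed Y1=0, Y2=0.
  M0: none of the 3 fault types match ✗
  M1: stuck-at-0, inverted output ✓; others ✗
  M2: stuck-at-0, inverted output ✓; others ✗
  M3: stuck-at-0, inverted output ✓; others ✗
  M4: stuck-at-0, inverted output ✓; others ✗
  M5: none of the 3 fault types match ✗
  M6: none of the 3 fault types match ✗
  M7: none of the 3 fault types match ✗
Consistent faults: {M1 stuck-at-0, M1 inverted output, M2 stuck-at-0, M2 inverted output, M3 stuck-at-0, M3 inverted output, M4 stuck-at-0, M4 inverted output} — 8 in all.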